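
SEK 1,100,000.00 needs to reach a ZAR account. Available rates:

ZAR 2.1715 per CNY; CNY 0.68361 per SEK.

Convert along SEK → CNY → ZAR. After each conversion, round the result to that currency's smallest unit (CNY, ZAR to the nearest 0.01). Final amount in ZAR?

ZAR 1,632,905.03

SEK 1,100,000.00 × 0.68361 = CNY 751,971.00
CNY 751,971.00 × 2.1715 = ZAR 1,632,905.03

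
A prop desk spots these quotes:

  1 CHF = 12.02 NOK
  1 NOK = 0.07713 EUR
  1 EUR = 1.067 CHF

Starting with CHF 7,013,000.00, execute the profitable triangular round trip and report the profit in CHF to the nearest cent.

Profit: CHF 76,434.93

Profitable loop is CHF → EUR → NOK → CHF:
CHF 7,013,000.00 ÷ 1.067 = EUR 6,572,633.55
EUR 6,572,633.55 ÷ 0.07713 = NOK 85,215,007.81
NOK 85,215,007.81 ÷ 12.02 = CHF 7,089,434.93
Profit = CHF 7,089,434.93 − CHF 7,013,000.00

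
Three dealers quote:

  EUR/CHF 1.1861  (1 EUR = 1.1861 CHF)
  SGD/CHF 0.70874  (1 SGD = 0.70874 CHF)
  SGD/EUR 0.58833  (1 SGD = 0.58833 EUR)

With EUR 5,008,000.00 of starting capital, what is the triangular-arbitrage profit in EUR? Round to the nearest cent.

Profitable loop is EUR → SGD → CHF → EUR:
EUR 5,008,000.00 ÷ 0.58833 = SGD 8,512,229.53
SGD 8,512,229.53 × 0.70874 = CHF 6,032,957.56
CHF 6,032,957.56 ÷ 1.1861 = EUR 5,086,381.89
Profit = EUR 5,086,381.89 − EUR 5,008,000.00

Profit: EUR 78,381.89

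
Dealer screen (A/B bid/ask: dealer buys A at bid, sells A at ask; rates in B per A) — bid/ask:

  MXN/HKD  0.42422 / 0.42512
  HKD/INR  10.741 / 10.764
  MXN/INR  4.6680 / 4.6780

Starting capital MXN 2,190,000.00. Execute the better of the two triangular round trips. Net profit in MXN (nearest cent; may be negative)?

Best loop MXN → INR → HKD → MXN:
MXN 2,190,000.00 × 4.6680 (sell MXN at bid) = INR 10,222,920.00
INR 10,222,920.00 ÷ 10.764 (buy HKD at ask) = HKD 949,732.44
HKD 949,732.44 ÷ 0.42512 (buy MXN at ask) = MXN 2,234,033.78

Net profit: MXN 44,033.78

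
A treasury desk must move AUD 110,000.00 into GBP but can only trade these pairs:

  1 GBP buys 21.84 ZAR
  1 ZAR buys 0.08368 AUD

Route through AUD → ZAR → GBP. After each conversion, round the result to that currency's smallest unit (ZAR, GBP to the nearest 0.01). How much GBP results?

GBP 60,189.17

AUD 110,000.00 ÷ 0.08368 = ZAR 1,314,531.55
ZAR 1,314,531.55 ÷ 21.84 = GBP 60,189.17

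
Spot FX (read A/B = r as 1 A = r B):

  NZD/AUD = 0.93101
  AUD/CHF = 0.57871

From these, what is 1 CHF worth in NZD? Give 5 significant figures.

1 CHF ÷ 0.57871 = 1.72798 AUD
1.72798 AUD ÷ 0.93101 = 1.85603 NZD

CHF/NZD = 1.8560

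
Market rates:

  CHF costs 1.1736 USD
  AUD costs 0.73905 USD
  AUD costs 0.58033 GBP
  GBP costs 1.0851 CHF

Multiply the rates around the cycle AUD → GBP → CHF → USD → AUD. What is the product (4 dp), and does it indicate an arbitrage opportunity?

1.0000 (no arbitrage)

Around AUD → GBP → CHF → USD → AUD: 1 × 0.58033 × 1.0851 × 1.1736 ÷ 0.73905 = 0.999979
Product ≈ 1 (deviation 0.002%, within rounding noise).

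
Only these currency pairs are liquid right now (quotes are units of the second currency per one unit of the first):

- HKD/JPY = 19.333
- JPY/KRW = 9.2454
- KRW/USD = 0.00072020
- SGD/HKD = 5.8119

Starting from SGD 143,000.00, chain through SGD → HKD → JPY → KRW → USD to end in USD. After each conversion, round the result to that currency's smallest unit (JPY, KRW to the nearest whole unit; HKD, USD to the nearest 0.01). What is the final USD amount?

SGD 143,000.00 × 5.8119 = HKD 831,101.70
HKD 831,101.70 × 19.333 = JPY 16,067,689
JPY 16,067,689 × 9.2454 = KRW 148,552,212
KRW 148,552,212 × 0.00072020 = USD 106,987.30

USD 106,987.30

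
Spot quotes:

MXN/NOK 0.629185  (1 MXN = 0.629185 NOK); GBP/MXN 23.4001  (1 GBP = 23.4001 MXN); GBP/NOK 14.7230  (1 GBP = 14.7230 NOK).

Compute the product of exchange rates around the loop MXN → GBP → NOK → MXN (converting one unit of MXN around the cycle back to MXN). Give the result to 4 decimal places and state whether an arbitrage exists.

Around MXN → GBP → NOK → MXN: 1 ÷ 23.4001 × 14.7230 ÷ 0.629185 = 1.000001
Product ≈ 1 (deviation 0.000%, within rounding noise).

1.0000 (no arbitrage)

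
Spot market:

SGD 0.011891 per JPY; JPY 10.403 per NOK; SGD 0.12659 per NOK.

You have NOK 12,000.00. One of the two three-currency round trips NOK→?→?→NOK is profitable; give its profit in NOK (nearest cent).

Profit: NOK 280.15

Profitable loop is NOK → SGD → JPY → NOK:
NOK 12,000.00 × 0.12659 = SGD 1,519.08
SGD 1,519.08 ÷ 0.011891 = JPY 127,750
JPY 127,750 ÷ 10.403 = NOK 12,280.15
Profit = NOK 12,280.15 − NOK 12,000.00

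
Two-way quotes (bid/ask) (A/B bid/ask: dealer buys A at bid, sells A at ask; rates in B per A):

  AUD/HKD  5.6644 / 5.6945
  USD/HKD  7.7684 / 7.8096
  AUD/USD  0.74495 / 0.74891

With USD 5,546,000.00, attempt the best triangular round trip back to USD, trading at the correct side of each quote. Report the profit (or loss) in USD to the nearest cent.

Net profit: USD 90,155.57

Best loop USD → HKD → AUD → USD:
USD 5,546,000.00 × 7.7684 (sell USD at bid) = HKD 43,083,546.40
HKD 43,083,546.40 ÷ 5.6945 (buy AUD at ask) = AUD 7,565,817.26
AUD 7,565,817.26 × 0.74495 (sell AUD at bid) = USD 5,636,155.57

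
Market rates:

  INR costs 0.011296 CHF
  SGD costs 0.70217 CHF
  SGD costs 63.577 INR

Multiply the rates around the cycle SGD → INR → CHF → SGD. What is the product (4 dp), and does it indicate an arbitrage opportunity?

1.0228 (arbitrage exists)

Around SGD → INR → CHF → SGD: 1 × 63.577 × 0.011296 ÷ 0.70217 = 1.022781
Product > 1; profitable direction is SGD → INR → CHF → SGD.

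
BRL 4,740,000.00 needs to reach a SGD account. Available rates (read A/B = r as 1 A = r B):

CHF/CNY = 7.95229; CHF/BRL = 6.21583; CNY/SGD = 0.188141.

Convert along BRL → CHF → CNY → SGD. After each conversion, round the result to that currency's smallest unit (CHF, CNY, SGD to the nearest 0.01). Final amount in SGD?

BRL 4,740,000.00 ÷ 6.21583 = CHF 762,569.12
CHF 762,569.12 × 7.95229 = CNY 6,064,170.79
CNY 6,064,170.79 × 0.188141 = SGD 1,140,919.16

SGD 1,140,919.16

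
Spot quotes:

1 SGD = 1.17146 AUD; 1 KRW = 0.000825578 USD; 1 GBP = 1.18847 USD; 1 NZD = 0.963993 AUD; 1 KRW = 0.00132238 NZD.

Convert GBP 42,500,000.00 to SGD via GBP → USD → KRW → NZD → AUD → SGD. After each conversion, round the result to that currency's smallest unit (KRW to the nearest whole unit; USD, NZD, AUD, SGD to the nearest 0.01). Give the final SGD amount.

SGD 66,576,618.14

GBP 42,500,000.00 × 1.18847 = USD 50,509,975.00
USD 50,509,975.00 ÷ 0.000825578 = KRW 61,181,348,098
KRW 61,181,348,098 × 0.00132238 = NZD 80,904,991.10
NZD 80,904,991.10 × 0.963993 = AUD 77,991,845.09
AUD 77,991,845.09 ÷ 1.17146 = SGD 66,576,618.14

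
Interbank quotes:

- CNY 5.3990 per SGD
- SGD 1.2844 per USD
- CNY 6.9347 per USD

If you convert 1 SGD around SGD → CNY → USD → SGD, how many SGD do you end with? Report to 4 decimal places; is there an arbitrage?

1.0000 (no arbitrage)

Around SGD → CNY → USD → SGD: 1 × 5.3990 ÷ 6.9347 × 1.2844 = 0.999968
Product ≈ 1 (deviation 0.003%, within rounding noise).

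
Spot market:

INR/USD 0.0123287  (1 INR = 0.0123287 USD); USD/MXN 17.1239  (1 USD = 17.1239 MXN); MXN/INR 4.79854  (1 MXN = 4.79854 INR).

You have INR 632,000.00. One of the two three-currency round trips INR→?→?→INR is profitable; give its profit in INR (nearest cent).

Profitable loop is INR → USD → MXN → INR:
INR 632,000.00 × 0.0123287 = USD 7,791.74
USD 7,791.74 × 17.1239 = MXN 133,424.95
MXN 133,424.95 × 4.79854 = INR 640,244.96
Profit = INR 640,244.96 − INR 632,000.00

Profit: INR 8,244.96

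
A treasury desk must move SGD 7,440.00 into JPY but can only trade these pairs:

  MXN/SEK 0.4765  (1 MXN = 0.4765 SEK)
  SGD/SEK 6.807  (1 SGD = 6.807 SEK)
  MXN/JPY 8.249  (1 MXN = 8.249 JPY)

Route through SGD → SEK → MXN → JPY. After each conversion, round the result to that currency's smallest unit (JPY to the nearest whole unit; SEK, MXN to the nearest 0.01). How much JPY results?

JPY 876,732

SGD 7,440.00 × 6.807 = SEK 50,644.08
SEK 50,644.08 ÷ 0.4765 = MXN 106,283.48
MXN 106,283.48 × 8.249 = JPY 876,732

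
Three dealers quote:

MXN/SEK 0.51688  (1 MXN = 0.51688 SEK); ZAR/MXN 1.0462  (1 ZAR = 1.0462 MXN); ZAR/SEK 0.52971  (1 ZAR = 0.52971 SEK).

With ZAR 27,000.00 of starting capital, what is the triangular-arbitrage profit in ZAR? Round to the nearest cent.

Profit: ZAR 563.23

Profitable loop is ZAR → MXN → SEK → ZAR:
ZAR 27,000.00 × 1.0462 = MXN 28,247.40
MXN 28,247.40 × 0.51688 = SEK 14,600.52
SEK 14,600.52 ÷ 0.52971 = ZAR 27,563.23
Profit = ZAR 27,563.23 − ZAR 27,000.00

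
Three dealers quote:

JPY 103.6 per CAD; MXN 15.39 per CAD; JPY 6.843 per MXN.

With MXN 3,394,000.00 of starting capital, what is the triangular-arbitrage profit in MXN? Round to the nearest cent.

Profit: MXN 56,144.16

Profitable loop is MXN → JPY → CAD → MXN:
MXN 3,394,000.00 × 6.843 = JPY 23,225,142
JPY 23,225,142 ÷ 103.6 = CAD 224,180.91
CAD 224,180.91 × 15.39 = MXN 3,450,144.16
Profit = MXN 3,450,144.16 − MXN 3,394,000.00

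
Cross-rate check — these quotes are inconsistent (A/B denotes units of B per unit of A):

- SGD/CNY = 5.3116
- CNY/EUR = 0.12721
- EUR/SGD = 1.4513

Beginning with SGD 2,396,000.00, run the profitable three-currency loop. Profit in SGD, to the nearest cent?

Profitable loop is SGD → EUR → CNY → SGD:
SGD 2,396,000.00 ÷ 1.4513 = EUR 1,650,933.65
EUR 1,650,933.65 ÷ 0.12721 = CNY 12,978,017.81
CNY 12,978,017.81 ÷ 5.3116 = SGD 2,443,334.93
Profit = SGD 2,443,334.93 − SGD 2,396,000.00

Profit: SGD 47,334.93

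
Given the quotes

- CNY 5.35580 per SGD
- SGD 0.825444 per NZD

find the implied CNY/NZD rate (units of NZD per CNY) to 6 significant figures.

CNY/NZD = 0.226198

1 CNY ÷ 5.35580 = 0.186713 SGD
0.186713 SGD ÷ 0.825444 = 0.226198 NZD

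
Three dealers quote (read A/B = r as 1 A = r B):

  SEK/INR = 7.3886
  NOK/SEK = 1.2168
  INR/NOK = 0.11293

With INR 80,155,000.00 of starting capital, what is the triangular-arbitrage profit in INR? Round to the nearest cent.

Profitable loop is INR → NOK → SEK → INR:
INR 80,155,000.00 × 0.11293 = NOK 9,051,904.15
NOK 9,051,904.15 × 1.2168 = SEK 11,014,356.97
SEK 11,014,356.97 × 7.3886 = INR 81,380,677.91
Profit = INR 81,380,677.91 − INR 80,155,000.00

Profit: INR 1,225,677.91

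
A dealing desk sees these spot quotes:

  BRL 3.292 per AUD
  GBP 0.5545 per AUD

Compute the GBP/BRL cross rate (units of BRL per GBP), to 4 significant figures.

1 GBP ÷ 0.5545 = 1.80343 AUD
1.80343 AUD × 3.292 = 5.93688 BRL

GBP/BRL = 5.937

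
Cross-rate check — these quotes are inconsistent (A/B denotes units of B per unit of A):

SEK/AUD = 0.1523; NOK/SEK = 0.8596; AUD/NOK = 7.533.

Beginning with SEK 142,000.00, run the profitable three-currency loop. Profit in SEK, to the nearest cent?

Profitable loop is SEK → NOK → AUD → SEK:
SEK 142,000.00 ÷ 0.8596 = NOK 165,193.11
NOK 165,193.11 ÷ 7.533 = AUD 21,929.26
AUD 21,929.26 ÷ 0.1523 = SEK 143,987.26
Profit = SEK 143,987.26 − SEK 142,000.00

Profit: SEK 1,987.26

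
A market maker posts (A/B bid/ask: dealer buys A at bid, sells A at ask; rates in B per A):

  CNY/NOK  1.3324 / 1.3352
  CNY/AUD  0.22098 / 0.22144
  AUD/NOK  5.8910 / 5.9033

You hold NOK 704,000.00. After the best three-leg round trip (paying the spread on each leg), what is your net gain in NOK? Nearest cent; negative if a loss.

Best loop NOK → AUD → CNY → NOK:
NOK 704,000.00 ÷ 5.9033 (buy AUD at ask) = AUD 119,255.33
AUD 119,255.33 ÷ 0.22144 (buy CNY at ask) = CNY 538,544.67
CNY 538,544.67 × 1.3324 (sell CNY at bid) = NOK 717,556.92

Net profit: NOK 13,556.92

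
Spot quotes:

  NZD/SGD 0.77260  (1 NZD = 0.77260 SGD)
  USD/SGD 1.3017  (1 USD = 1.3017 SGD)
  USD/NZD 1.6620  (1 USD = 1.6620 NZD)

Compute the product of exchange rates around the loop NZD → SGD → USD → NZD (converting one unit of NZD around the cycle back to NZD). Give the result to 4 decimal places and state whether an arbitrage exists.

0.9864 (arbitrage exists)

Around NZD → SGD → USD → NZD: 1 × 0.77260 ÷ 1.3017 × 1.6620 = 0.986449
Product < 1; profitable direction is NZD → USD → SGD → NZD.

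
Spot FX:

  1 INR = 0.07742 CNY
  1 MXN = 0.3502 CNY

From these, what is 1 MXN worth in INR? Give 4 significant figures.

MXN/INR = 4.523

1 MXN × 0.3502 = 0.3502 CNY
0.3502 CNY ÷ 0.07742 = 4.52338 INR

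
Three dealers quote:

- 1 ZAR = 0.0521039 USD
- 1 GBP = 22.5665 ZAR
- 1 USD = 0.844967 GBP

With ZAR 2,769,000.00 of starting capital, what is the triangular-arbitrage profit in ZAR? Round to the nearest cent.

Profitable loop is ZAR → GBP → USD → ZAR:
ZAR 2,769,000.00 ÷ 22.5665 = GBP 122,704.01
GBP 122,704.01 ÷ 0.844967 = USD 145,217.52
USD 145,217.52 ÷ 0.0521039 = ZAR 2,787,075.73
Profit = ZAR 2,787,075.73 − ZAR 2,769,000.00

Profit: ZAR 18,075.73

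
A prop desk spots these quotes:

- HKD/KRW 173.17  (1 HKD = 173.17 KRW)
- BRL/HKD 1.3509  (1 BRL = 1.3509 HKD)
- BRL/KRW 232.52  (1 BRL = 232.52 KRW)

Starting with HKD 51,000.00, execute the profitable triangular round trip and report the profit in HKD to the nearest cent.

Profitable loop is HKD → KRW → BRL → HKD:
HKD 51,000.00 × 173.17 = KRW 8,831,670
KRW 8,831,670 ÷ 232.52 = BRL 37,982.41
BRL 37,982.41 × 1.3509 = HKD 51,310.44
Profit = HKD 51,310.44 − HKD 51,000.00

Profit: HKD 310.44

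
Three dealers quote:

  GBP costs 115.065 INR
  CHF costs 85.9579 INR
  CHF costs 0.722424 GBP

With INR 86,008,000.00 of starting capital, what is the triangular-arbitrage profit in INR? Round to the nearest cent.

Profitable loop is INR → GBP → CHF → INR:
INR 86,008,000.00 ÷ 115.065 = GBP 747,473.17
GBP 747,473.17 ÷ 0.722424 = CHF 1,034,673.78
CHF 1,034,673.78 × 85.9579 = INR 88,938,384.90
Profit = INR 88,938,384.90 − INR 86,008,000.00

Profit: INR 2,930,384.90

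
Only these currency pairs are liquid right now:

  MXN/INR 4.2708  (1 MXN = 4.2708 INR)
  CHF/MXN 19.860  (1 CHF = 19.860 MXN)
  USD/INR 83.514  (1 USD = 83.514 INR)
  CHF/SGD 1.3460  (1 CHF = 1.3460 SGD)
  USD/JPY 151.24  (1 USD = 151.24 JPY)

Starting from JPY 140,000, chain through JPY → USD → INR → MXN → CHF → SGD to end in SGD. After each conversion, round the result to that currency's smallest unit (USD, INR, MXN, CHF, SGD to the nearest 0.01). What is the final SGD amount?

JPY 140,000 ÷ 151.24 = USD 925.68
USD 925.68 × 83.514 = INR 77,307.24
INR 77,307.24 ÷ 4.2708 = MXN 18,101.35
MXN 18,101.35 ÷ 19.860 = CHF 911.45
CHF 911.45 × 1.3460 = SGD 1,226.81

SGD 1,226.81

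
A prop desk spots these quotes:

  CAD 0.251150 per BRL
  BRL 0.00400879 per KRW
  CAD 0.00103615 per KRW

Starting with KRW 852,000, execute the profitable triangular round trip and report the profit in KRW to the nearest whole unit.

Profit: KRW 24,831

Profitable loop is KRW → CAD → BRL → KRW:
KRW 852,000 × 0.00103615 = CAD 882.80
CAD 882.80 ÷ 0.251150 = BRL 3,515.03
BRL 3,515.03 ÷ 0.00400879 = KRW 876,831
Profit = KRW 876,831 − KRW 852,000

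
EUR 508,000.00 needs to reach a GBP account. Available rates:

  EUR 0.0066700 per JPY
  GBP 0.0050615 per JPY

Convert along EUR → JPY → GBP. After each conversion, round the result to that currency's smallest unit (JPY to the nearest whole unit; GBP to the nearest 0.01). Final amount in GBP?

EUR 508,000.00 ÷ 0.0066700 = JPY 76,161,919
JPY 76,161,919 × 0.0050615 = GBP 385,493.55

GBP 385,493.55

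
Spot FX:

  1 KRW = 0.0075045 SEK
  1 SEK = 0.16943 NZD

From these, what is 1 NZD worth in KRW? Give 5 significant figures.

1 NZD ÷ 0.16943 = 5.90214 SEK
5.90214 SEK ÷ 0.0075045 = 786.48 KRW

NZD/KRW = 786.48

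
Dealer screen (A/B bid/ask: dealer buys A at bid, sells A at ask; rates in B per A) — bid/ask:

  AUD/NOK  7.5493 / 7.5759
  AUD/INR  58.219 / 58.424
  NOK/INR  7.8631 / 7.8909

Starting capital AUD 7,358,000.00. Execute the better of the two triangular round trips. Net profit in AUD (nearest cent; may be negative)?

Best loop AUD → NOK → INR → AUD:
AUD 7,358,000.00 × 7.5493 (sell AUD at bid) = NOK 55,547,749.40
NOK 55,547,749.40 × 7.8631 (sell NOK at bid) = INR 436,777,508.31
INR 436,777,508.31 ÷ 58.424 (buy AUD at ask) = AUD 7,475,994.60

Net profit: AUD 117,994.60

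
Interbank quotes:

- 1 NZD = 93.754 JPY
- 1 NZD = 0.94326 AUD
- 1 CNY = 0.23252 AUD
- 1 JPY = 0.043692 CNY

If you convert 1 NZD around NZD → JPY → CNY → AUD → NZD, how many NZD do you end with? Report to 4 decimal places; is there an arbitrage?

1.0098 (arbitrage exists)

Around NZD → JPY → CNY → AUD → NZD: 1 × 93.754 × 0.043692 × 0.23252 ÷ 0.94326 = 1.009766
Product > 1; profitable direction is NZD → JPY → CNY → AUD → NZD.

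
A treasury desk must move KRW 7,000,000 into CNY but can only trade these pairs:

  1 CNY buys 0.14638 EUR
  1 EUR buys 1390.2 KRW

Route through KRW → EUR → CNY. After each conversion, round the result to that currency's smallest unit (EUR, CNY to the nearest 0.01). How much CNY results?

KRW 7,000,000 ÷ 1390.2 = EUR 5,035.25
EUR 5,035.25 ÷ 0.14638 = CNY 34,398.48

CNY 34,398.48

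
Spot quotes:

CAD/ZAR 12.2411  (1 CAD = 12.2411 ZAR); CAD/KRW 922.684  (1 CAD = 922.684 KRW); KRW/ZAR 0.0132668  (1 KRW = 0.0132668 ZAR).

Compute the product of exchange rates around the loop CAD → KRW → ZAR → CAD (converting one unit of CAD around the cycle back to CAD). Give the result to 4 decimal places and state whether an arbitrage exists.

Around CAD → KRW → ZAR → CAD: 1 × 922.684 × 0.0132668 ÷ 12.2411 = 0.999997
Product ≈ 1 (deviation 0.000%, within rounding noise).

1.0000 (no arbitrage)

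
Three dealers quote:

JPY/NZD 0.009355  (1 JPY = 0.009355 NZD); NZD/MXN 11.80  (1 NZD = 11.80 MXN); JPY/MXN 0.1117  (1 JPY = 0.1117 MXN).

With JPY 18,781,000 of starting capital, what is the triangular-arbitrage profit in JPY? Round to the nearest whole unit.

Profit: JPY 223,047

Profitable loop is JPY → MXN → NZD → JPY:
JPY 18,781,000 × 0.1117 = MXN 2,097,837.70
MXN 2,097,837.70 ÷ 11.80 = NZD 177,782.86
NZD 177,782.86 ÷ 0.009355 = JPY 19,004,047
Profit = JPY 19,004,047 − JPY 18,781,000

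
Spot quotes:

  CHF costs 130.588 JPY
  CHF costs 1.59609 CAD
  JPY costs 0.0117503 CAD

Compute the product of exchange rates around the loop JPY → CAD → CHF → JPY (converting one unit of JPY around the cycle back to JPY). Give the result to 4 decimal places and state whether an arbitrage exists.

0.9614 (arbitrage exists)

Around JPY → CAD → CHF → JPY: 1 × 0.0117503 ÷ 1.59609 × 130.588 = 0.961379
Product < 1; profitable direction is JPY → CHF → CAD → JPY.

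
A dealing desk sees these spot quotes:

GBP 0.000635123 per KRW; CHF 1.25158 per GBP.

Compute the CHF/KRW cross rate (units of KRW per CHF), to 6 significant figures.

1 CHF ÷ 1.25158 = 0.79899 GBP
0.79899 GBP ÷ 0.000635123 = 1258.01 KRW

CHF/KRW = 1258.01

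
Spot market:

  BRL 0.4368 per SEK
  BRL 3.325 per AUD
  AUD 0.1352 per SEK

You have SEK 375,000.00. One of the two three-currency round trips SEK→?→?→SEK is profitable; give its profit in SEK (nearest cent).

Profit: SEK 10,937.50

Profitable loop is SEK → AUD → BRL → SEK:
SEK 375,000.00 × 0.1352 = AUD 50,700.00
AUD 50,700.00 × 3.325 = BRL 168,577.50
BRL 168,577.50 ÷ 0.4368 = SEK 385,937.50
Profit = SEK 385,937.50 − SEK 375,000.00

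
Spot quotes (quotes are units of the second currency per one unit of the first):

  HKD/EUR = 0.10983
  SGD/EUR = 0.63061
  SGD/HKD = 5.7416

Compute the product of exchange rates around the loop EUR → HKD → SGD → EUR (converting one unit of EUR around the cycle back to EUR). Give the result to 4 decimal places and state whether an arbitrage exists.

Around EUR → HKD → SGD → EUR: 1 ÷ 0.10983 ÷ 5.7416 × 0.63061 = 1.000016
Product ≈ 1 (deviation 0.002%, within rounding noise).

1.0000 (no arbitrage)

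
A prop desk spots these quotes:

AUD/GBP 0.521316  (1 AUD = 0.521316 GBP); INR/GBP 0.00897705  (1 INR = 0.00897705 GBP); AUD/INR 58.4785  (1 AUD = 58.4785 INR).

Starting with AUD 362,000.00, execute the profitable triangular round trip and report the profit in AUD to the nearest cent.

Profit: AUD 2,533.45

Profitable loop is AUD → INR → GBP → AUD:
AUD 362,000.00 × 58.4785 = INR 21,169,217.00
INR 21,169,217.00 × 0.00897705 = GBP 190,037.12
GBP 190,037.12 ÷ 0.521316 = AUD 364,533.45
Profit = AUD 364,533.45 − AUD 362,000.00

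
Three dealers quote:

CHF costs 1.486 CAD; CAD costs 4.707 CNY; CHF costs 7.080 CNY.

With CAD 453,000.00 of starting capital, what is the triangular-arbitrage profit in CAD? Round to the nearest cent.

Profitable loop is CAD → CHF → CNY → CAD:
CAD 453,000.00 ÷ 1.486 = CHF 304,845.22
CHF 304,845.22 × 7.080 = CNY 2,158,304.17
CNY 2,158,304.17 ÷ 4.707 = CAD 458,530.74
Profit = CAD 458,530.74 − CAD 453,000.00

Profit: CAD 5,530.74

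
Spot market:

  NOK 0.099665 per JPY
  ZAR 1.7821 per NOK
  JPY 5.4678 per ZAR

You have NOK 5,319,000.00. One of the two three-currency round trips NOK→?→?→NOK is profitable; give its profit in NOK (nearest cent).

Profitable loop is NOK → JPY → ZAR → NOK:
NOK 5,319,000.00 ÷ 0.099665 = JPY 53,368,785
JPY 53,368,785 ÷ 5.4678 = ZAR 9,760,559.17
ZAR 9,760,559.17 ÷ 1.7821 = NOK 5,476,998.58
Profit = NOK 5,476,998.58 − NOK 5,319,000.00

Profit: NOK 157,998.58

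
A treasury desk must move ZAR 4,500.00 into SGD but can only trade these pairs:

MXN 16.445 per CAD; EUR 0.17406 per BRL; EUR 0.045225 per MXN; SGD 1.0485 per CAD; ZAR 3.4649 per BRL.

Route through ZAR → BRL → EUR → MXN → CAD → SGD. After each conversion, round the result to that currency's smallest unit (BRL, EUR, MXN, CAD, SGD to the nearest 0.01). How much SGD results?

SGD 318.70

ZAR 4,500.00 ÷ 3.4649 = BRL 1,298.74
BRL 1,298.74 × 0.17406 = EUR 226.06
EUR 226.06 ÷ 0.045225 = MXN 4,998.56
MXN 4,998.56 ÷ 16.445 = CAD 303.96
CAD 303.96 × 1.0485 = SGD 318.70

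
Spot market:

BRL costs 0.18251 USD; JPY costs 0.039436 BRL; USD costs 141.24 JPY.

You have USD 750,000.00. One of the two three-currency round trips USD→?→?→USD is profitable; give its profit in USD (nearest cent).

Profit: USD 12,427.40

Profitable loop is USD → JPY → BRL → USD:
USD 750,000.00 × 141.24 = JPY 105,930,000
JPY 105,930,000 × 0.039436 = BRL 4,177,455.48
BRL 4,177,455.48 × 0.18251 = USD 762,427.40
Profit = USD 762,427.40 − USD 750,000.00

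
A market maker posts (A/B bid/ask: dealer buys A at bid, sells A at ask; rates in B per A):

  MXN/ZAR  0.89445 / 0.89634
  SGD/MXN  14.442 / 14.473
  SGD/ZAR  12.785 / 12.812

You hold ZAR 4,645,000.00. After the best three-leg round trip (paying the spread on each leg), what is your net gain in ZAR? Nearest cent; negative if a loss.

Best loop ZAR → SGD → MXN → ZAR:
ZAR 4,645,000.00 ÷ 12.812 (buy SGD at ask) = SGD 362,550.73
SGD 362,550.73 × 14.442 (sell SGD at bid) = MXN 5,235,957.70
MXN 5,235,957.70 × 0.89445 (sell MXN at bid) = ZAR 4,683,302.36

Net profit: ZAR 38,302.36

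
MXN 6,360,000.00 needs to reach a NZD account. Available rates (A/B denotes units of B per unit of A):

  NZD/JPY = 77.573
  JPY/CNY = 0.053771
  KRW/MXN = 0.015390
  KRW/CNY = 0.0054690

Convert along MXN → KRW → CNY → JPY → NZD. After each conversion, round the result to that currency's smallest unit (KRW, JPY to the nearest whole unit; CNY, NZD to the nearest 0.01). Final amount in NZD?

NZD 541,835.83

MXN 6,360,000.00 ÷ 0.015390 = KRW 413,255,361
KRW 413,255,361 × 0.0054690 = CNY 2,260,093.57
CNY 2,260,093.57 ÷ 0.053771 = JPY 42,031,831
JPY 42,031,831 ÷ 77.573 = NZD 541,835.83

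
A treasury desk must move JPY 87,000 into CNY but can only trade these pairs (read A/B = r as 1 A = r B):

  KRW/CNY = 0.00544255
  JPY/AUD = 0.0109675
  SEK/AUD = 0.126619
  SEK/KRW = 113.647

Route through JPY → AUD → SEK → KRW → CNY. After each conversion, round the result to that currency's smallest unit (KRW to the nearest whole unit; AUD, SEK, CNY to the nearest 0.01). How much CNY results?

JPY 87,000 × 0.0109675 = AUD 954.17
AUD 954.17 ÷ 0.126619 = SEK 7,535.76
SEK 7,535.76 × 113.647 = KRW 856,417
KRW 856,417 × 0.00544255 = CNY 4,661.09

CNY 4,661.09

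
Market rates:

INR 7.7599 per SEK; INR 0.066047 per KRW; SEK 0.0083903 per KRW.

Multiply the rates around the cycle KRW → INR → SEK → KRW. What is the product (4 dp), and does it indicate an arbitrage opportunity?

1.0144 (arbitrage exists)

Around KRW → INR → SEK → KRW: 1 × 0.066047 ÷ 7.7599 ÷ 0.0083903 = 1.014424
Product > 1; profitable direction is KRW → INR → SEK → KRW.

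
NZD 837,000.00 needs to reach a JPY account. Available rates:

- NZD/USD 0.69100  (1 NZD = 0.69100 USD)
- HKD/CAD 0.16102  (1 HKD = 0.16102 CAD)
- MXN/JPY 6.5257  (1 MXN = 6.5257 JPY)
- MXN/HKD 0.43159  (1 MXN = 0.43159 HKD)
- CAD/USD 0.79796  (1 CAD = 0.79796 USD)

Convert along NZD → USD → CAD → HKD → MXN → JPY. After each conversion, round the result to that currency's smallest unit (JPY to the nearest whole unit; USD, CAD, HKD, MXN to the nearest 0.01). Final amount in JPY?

JPY 68,060,995

NZD 837,000.00 × 0.69100 = USD 578,367.00
USD 578,367.00 ÷ 0.79796 = CAD 724,807.01
CAD 724,807.01 ÷ 0.16102 = HKD 4,501,347.72
HKD 4,501,347.72 ÷ 0.43159 = MXN 10,429,684.93
MXN 10,429,684.93 × 6.5257 = JPY 68,060,995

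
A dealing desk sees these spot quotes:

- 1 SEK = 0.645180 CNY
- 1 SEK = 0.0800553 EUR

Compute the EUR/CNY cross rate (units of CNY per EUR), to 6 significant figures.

1 EUR ÷ 0.0800553 = 12.4914 SEK
12.4914 SEK × 0.645180 = 8.05918 CNY

EUR/CNY = 8.05918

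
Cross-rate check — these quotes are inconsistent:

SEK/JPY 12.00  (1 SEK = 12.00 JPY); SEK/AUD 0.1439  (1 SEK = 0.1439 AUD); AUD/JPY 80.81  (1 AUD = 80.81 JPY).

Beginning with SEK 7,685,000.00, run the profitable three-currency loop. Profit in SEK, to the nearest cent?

Profit: SEK 245,475.31

Profitable loop is SEK → JPY → AUD → SEK:
SEK 7,685,000.00 × 12.00 = JPY 92,220,000
JPY 92,220,000 ÷ 80.81 = AUD 1,141,195.40
AUD 1,141,195.40 ÷ 0.1439 = SEK 7,930,475.31
Profit = SEK 7,930,475.31 − SEK 7,685,000.00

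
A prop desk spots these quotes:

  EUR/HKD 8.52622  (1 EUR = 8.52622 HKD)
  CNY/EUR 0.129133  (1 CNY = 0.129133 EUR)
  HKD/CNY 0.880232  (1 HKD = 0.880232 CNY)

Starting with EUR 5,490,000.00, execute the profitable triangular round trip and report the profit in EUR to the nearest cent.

Profit: EUR 174,758.72

Profitable loop is EUR → CNY → HKD → EUR:
EUR 5,490,000.00 ÷ 0.129133 = CNY 42,514,306.95
CNY 42,514,306.95 ÷ 0.880232 = HKD 48,298,979.08
HKD 48,298,979.08 ÷ 8.52622 = EUR 5,664,758.72
Profit = EUR 5,664,758.72 − EUR 5,490,000.00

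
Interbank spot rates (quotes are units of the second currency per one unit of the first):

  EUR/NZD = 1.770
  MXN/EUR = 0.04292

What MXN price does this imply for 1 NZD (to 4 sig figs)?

1 NZD ÷ 1.770 = 0.564972 EUR
0.564972 EUR ÷ 0.04292 = 13.1634 MXN

NZD/MXN = 13.16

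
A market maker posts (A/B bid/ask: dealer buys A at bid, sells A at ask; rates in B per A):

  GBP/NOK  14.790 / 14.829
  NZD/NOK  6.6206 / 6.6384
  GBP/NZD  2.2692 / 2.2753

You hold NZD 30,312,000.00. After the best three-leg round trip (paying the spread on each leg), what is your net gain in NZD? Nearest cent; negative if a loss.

Best loop NZD → NOK → GBP → NZD:
NZD 30,312,000.00 × 6.6206 (sell NZD at bid) = NOK 200,683,627.20
NOK 200,683,627.20 ÷ 14.829 (buy GBP at ask) = GBP 13,533,186.81
GBP 13,533,186.81 × 2.2692 (sell GBP at bid) = NZD 30,709,507.51

Net profit: NZD 397,507.51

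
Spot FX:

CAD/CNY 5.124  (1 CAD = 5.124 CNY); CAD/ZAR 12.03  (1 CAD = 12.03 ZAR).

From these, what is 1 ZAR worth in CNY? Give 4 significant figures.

1 ZAR ÷ 12.03 = 0.0831255 CAD
0.0831255 CAD × 5.124 = 0.425935 CNY

ZAR/CNY = 0.4259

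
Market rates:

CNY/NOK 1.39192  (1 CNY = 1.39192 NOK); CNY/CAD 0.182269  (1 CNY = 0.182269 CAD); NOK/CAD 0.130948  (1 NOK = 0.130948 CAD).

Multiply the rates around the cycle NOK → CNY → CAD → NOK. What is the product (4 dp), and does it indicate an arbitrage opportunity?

1.0000 (no arbitrage)

Around NOK → CNY → CAD → NOK: 1 ÷ 1.39192 × 0.182269 ÷ 0.130948 = 0.999999
Product ≈ 1 (deviation 0.000%, within rounding noise).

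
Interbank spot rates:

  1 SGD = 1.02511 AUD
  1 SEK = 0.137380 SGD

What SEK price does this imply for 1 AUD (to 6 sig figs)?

AUD/SEK = 7.10078

1 AUD ÷ 1.02511 = 0.975505 SGD
0.975505 SGD ÷ 0.137380 = 7.10078 SEK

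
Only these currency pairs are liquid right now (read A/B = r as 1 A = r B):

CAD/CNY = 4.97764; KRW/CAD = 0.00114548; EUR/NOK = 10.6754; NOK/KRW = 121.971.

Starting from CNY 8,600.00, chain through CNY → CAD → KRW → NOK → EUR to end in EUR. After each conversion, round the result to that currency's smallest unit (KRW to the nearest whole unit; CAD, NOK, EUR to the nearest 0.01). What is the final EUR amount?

EUR 1,158.37

CNY 8,600.00 ÷ 4.97764 = CAD 1,727.73
CAD 1,727.73 ÷ 0.00114548 = KRW 1,508,302
KRW 1,508,302 ÷ 121.971 = NOK 12,366.07
NOK 12,366.07 ÷ 10.6754 = EUR 1,158.37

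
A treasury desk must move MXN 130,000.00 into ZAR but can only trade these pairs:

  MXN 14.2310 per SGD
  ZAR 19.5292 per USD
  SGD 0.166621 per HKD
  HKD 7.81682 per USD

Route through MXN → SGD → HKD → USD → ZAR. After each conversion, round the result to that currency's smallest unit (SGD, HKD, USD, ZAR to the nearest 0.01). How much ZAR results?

MXN 130,000.00 ÷ 14.2310 = SGD 9,134.99
SGD 9,134.99 ÷ 0.166621 = HKD 54,824.96
HKD 54,824.96 ÷ 7.81682 = USD 7,013.72
USD 7,013.72 × 19.5292 = ZAR 136,972.34

ZAR 136,972.34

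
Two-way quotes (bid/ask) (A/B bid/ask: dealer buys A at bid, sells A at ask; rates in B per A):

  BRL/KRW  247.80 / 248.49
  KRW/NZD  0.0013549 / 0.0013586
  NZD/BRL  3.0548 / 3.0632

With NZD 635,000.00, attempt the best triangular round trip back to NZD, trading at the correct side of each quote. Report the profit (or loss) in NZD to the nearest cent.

Net profit: NZD 16,275.97

Best loop NZD → BRL → KRW → NZD:
NZD 635,000.00 × 3.0548 (sell NZD at bid) = BRL 1,939,798.00
BRL 1,939,798.00 × 247.80 (sell BRL at bid) = KRW 480,681,944
KRW 480,681,944 × 0.0013549 (sell KRW at bid) = NZD 651,275.97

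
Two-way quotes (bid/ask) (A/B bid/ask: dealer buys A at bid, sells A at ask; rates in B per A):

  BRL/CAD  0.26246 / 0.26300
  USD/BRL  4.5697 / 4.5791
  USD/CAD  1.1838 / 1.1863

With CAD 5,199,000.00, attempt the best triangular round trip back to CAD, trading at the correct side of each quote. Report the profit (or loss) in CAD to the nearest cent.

Best loop CAD → USD → BRL → CAD:
CAD 5,199,000.00 ÷ 1.1863 (buy USD at ask) = USD 4,382,533.93
USD 4,382,533.93 × 4.5697 (sell USD at bid) = BRL 20,026,865.30
BRL 20,026,865.30 × 0.26246 (sell BRL at bid) = CAD 5,256,251.07

Net profit: CAD 57,251.07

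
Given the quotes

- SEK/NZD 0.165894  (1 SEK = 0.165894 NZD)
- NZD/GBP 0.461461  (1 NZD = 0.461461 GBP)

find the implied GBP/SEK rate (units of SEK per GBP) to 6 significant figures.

1 GBP ÷ 0.461461 = 2.16703 NZD
2.16703 NZD ÷ 0.165894 = 13.0627 SEK

GBP/SEK = 13.0627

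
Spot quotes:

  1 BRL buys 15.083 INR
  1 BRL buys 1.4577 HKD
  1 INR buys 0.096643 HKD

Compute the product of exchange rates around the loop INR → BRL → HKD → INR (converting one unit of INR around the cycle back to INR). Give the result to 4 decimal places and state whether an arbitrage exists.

1.0000 (no arbitrage)

Around INR → BRL → HKD → INR: 1 ÷ 15.083 × 1.4577 ÷ 0.096643 = 1.000023
Product ≈ 1 (deviation 0.002%, within rounding noise).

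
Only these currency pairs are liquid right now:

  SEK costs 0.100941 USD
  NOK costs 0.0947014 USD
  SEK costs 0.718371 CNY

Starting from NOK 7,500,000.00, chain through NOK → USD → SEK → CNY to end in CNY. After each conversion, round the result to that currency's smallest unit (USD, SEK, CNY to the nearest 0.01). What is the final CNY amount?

NOK 7,500,000.00 × 0.0947014 = USD 710,260.50
USD 710,260.50 ÷ 0.100941 = SEK 7,036,392.55
SEK 7,036,392.55 × 0.718371 = CNY 5,054,740.35

CNY 5,054,740.35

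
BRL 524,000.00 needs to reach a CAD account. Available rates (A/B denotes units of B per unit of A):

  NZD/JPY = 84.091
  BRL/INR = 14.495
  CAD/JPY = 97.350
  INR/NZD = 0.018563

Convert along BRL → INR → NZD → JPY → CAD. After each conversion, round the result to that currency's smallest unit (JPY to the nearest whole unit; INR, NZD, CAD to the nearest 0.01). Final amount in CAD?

BRL 524,000.00 × 14.495 = INR 7,595,380.00
INR 7,595,380.00 × 0.018563 = NZD 140,993.04
NZD 140,993.04 × 84.091 = JPY 11,856,246
JPY 11,856,246 ÷ 97.350 = CAD 121,789.89

CAD 121,789.89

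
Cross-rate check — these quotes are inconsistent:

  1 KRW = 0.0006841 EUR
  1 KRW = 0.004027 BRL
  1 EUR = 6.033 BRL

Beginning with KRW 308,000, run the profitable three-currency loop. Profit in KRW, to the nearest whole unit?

Profitable loop is KRW → EUR → BRL → KRW:
KRW 308,000 × 0.0006841 = EUR 210.70
EUR 210.70 × 6.033 = BRL 1,271.17
BRL 1,271.17 ÷ 0.004027 = KRW 315,662
Profit = KRW 315,662 − KRW 308,000

Profit: KRW 7,662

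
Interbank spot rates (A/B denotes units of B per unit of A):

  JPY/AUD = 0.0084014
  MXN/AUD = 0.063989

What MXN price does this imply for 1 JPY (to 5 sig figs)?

JPY/MXN = 0.13129

1 JPY × 0.0084014 = 0.0084014 AUD
0.0084014 AUD ÷ 0.063989 = 0.131294 MXN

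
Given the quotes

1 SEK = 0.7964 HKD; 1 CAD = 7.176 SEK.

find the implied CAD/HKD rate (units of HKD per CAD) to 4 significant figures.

1 CAD × 7.176 = 7.176 SEK
7.176 SEK × 0.7964 = 5.71497 HKD

CAD/HKD = 5.715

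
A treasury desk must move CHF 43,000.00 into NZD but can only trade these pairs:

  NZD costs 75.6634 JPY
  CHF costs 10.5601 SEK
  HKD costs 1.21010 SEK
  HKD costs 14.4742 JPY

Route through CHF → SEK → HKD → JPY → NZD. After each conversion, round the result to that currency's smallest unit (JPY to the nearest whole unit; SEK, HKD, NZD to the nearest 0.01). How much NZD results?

CHF 43,000.00 × 10.5601 = SEK 454,084.30
SEK 454,084.30 ÷ 1.21010 = HKD 375,245.27
HKD 375,245.27 × 14.4742 = JPY 5,431,375
JPY 5,431,375 ÷ 75.6634 = NZD 71,783.39

NZD 71,783.39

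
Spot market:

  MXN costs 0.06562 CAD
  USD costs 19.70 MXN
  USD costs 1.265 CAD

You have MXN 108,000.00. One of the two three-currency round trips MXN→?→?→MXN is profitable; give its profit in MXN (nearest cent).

Profitable loop is MXN → CAD → USD → MXN:
MXN 108,000.00 × 0.06562 = CAD 7,086.96
CAD 7,086.96 ÷ 1.265 = USD 5,602.34
USD 5,602.34 × 19.70 = MXN 110,366.10
Profit = MXN 110,366.10 − MXN 108,000.00

Profit: MXN 2,366.10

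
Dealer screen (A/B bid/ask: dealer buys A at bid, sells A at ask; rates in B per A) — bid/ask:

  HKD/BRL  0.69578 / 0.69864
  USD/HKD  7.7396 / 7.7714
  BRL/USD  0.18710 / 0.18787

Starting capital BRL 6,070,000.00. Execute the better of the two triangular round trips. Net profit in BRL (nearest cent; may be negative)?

Best loop BRL → USD → HKD → BRL:
BRL 6,070,000.00 × 0.18710 (sell BRL at bid) = USD 1,135,697.00
USD 1,135,697.00 × 7.7396 (sell USD at bid) = HKD 8,789,840.50
HKD 8,789,840.50 × 0.69578 (sell HKD at bid) = BRL 6,115,795.22

Net profit: BRL 45,795.22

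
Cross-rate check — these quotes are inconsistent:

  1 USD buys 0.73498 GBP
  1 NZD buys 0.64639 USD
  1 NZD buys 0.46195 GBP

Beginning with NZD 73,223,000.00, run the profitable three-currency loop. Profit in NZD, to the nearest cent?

Profit: NZD 2,081,806.56

Profitable loop is NZD → USD → GBP → NZD:
NZD 73,223,000.00 × 0.64639 = USD 47,330,614.97
USD 47,330,614.97 × 0.73498 = GBP 34,787,055.39
GBP 34,787,055.39 ÷ 0.46195 = NZD 75,304,806.56
Profit = NZD 75,304,806.56 − NZD 73,223,000.00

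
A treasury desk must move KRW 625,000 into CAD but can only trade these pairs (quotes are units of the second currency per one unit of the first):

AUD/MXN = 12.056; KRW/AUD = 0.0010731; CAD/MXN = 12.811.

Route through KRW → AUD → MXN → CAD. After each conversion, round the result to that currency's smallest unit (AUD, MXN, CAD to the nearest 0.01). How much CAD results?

CAD 631.16

KRW 625,000 × 0.0010731 = AUD 670.69
AUD 670.69 × 12.056 = MXN 8,085.84
MXN 8,085.84 ÷ 12.811 = CAD 631.16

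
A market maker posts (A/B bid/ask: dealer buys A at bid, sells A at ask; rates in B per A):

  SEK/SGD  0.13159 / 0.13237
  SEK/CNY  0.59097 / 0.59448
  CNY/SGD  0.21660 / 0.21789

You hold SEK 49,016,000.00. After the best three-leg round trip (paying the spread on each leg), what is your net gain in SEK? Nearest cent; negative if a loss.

Net profit: SEK 779,053.93

Best loop SEK → SGD → CNY → SEK:
SEK 49,016,000.00 × 0.13159 (sell SEK at bid) = SGD 6,450,015.44
SGD 6,450,015.44 ÷ 0.21789 (buy CNY at ask) = CNY 29,602,163.66
CNY 29,602,163.66 ÷ 0.59448 (buy SEK at ask) = SEK 49,795,053.93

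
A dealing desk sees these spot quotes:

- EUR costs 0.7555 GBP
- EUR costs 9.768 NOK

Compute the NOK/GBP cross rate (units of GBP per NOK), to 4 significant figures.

1 NOK ÷ 9.768 = 0.102375 EUR
0.102375 EUR × 0.7555 = 0.0773444 GBP

NOK/GBP = 0.07734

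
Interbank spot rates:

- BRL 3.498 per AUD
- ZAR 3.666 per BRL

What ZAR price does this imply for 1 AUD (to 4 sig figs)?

1 AUD × 3.498 = 3.498 BRL
3.498 BRL × 3.666 = 12.8237 ZAR

AUD/ZAR = 12.82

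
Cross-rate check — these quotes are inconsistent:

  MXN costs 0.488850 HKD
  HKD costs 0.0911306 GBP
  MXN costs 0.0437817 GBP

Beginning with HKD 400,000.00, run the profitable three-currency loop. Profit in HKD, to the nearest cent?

Profit: HKD 7,012.01

Profitable loop is HKD → GBP → MXN → HKD:
HKD 400,000.00 × 0.0911306 = GBP 36,452.24
GBP 36,452.24 ÷ 0.0437817 = MXN 832,590.79
MXN 832,590.79 × 0.488850 = HKD 407,012.01
Profit = HKD 407,012.01 − HKD 400,000.00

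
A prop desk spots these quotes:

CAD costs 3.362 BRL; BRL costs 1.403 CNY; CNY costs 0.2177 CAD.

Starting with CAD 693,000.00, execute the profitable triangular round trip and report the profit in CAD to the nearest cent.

Profit: CAD 18,618.19

Profitable loop is CAD → BRL → CNY → CAD:
CAD 693,000.00 × 3.362 = BRL 2,329,866.00
BRL 2,329,866.00 × 1.403 = CNY 3,268,802.00
CNY 3,268,802.00 × 0.2177 = CAD 711,618.19
Profit = CAD 711,618.19 − CAD 693,000.00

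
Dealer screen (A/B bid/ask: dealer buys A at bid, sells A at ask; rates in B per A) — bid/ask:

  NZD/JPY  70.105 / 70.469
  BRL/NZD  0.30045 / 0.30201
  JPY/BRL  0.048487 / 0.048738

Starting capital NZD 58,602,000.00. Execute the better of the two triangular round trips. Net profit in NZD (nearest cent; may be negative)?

Net profit: NZD 1,247,283.33

Best loop NZD → JPY → BRL → NZD:
NZD 58,602,000.00 × 70.105 (sell NZD at bid) = JPY 4,108,293,210
JPY 4,108,293,210 × 0.048487 (sell JPY at bid) = BRL 199,198,812.87
BRL 199,198,812.87 × 0.30045 (sell BRL at bid) = NZD 59,849,283.33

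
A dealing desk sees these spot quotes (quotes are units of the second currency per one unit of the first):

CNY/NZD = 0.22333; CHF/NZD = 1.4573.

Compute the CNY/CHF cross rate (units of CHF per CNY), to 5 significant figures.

1 CNY × 0.22333 = 0.22333 NZD
0.22333 NZD ÷ 1.4573 = 0.153249 CHF

CNY/CHF = 0.15325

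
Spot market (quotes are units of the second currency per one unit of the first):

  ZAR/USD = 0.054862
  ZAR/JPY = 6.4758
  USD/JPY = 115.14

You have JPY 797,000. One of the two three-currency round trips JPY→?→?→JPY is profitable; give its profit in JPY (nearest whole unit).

Profit: JPY 20,060

Profitable loop is JPY → USD → ZAR → JPY:
JPY 797,000 ÷ 115.14 = USD 6,922.01
USD 6,922.01 ÷ 0.054862 = ZAR 126,171.27
ZAR 126,171.27 × 6.4758 = JPY 817,060
Profit = JPY 817,060 − JPY 797,000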